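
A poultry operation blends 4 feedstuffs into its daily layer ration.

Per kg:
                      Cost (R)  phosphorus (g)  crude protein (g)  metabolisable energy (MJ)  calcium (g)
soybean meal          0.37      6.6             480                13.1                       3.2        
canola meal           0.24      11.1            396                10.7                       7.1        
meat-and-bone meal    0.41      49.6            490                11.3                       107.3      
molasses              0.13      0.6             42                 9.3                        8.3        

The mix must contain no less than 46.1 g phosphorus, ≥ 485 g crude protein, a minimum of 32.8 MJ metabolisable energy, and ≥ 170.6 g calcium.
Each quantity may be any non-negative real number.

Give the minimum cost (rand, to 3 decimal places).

Let x1 = kg of soybean meal, x2 = kg of canola meal, x3 = kg of meat-and-bone meal, x4 = kg of molasses.
Minimize 0.37x1 + 0.24x2 + 0.41x3 + 0.13x4 s.t.:
  6.6x1 + 11.1x2 + 49.6x3 + 0.6x4 ≥ 46.1   (phosphorus)
  480x1 + 396x2 + 490x3 + 42x4 ≥ 485   (crude protein)
  13.1x1 + 10.7x2 + 11.3x3 + 9.3x4 ≥ 32.8   (metabolisable energy)
  3.2x1 + 7.1x2 + 107.3x3 + 8.3x4 ≥ 170.6   (calcium)
  x1, x2, x3, x4 ≥ 0.
The optimal basis is {meat-and-bone meal, molasses}; soybean meal, canola meal drop out. The metabolisable energy and calcium requirements are met with equality.
Solving gives x3 = 1.454, x4 = 1.76.
Total cost: 0.41·1.454 + 0.13·1.76 = 0.82494.

R0.825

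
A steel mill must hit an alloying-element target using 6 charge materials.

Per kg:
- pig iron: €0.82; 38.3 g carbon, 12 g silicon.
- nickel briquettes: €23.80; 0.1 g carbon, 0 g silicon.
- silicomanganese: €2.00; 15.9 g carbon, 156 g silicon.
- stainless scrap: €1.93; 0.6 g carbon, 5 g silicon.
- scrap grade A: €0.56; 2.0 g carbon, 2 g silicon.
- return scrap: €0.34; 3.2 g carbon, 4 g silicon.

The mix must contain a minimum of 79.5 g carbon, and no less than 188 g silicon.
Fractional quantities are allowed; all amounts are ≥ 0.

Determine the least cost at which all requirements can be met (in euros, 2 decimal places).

€3.49

Let x1 = kg of pig iron, x2 = kg of nickel briquettes, x3 = kg of silicomanganese, x4 = kg of stainless scrap, x5 = kg of scrap grade A, x6 = kg of return scrap.
Minimise 0.82x1 + 23.8x2 + 2x3 + 1.93x4 + 0.56x5 + 0.34x6 subject to:
  38.3x1 + 0.1x2 + 15.9x3 + 0.6x4 + 2x5 + 3.2x6 ≥ 79.5   (carbon)
  12x1 + 156x3 + 5x4 + 2x5 + 4x6 ≥ 188   (silicon)
  x1, x2, x3, x4, x5, x6 ≥ 0.
The optimal basis is {pig iron, silicomanganese}; nickel briquettes, stainless scrap, scrap grade A, return scrap drop out. The carbon and silicon requirements are met with equality.
Optimal quantities: pig iron = 1.627 kg, silicomanganese = 1.08 kg.
Objective = 0.82·1.627 + 2·1.08 = 3.4941.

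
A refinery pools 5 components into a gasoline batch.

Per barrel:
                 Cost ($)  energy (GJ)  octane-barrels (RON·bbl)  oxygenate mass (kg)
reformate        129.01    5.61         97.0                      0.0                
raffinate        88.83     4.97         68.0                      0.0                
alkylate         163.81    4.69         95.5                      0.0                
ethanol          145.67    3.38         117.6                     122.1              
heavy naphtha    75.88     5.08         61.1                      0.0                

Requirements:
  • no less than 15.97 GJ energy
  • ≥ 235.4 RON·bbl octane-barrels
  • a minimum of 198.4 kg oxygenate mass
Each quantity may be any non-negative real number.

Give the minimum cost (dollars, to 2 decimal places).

$393.21

Let x1 = barrels of reformate, x2 = barrels of raffinate, x3 = barrels of alkylate, x4 = barrels of ethanol, x5 = barrels of heavy naphtha.
min 129.01x1 + 88.83x2 + 163.81x3 + 145.67x4 + 75.88x5 with:
  5.61x1 + 4.97x2 + 4.69x3 + 3.38x4 + 5.08x5 ≥ 15.97   (energy)
  97x1 + 68x2 + 95.5x3 + 117.6x4 + 61.1x5 ≥ 235.4   (octane-barrels)
  122.1x4 ≥ 198.4   (oxygenate mass)
  x1, x2, x3, x4, x5 ≥ 0.
The minimum-cost mix takes nothing from reformate, raffinate, alkylate — only ethanol, heavy naphtha. The energy and oxygenate mass requirements are met with equality.
That vertex is x4 = 1.6249, x5 = 2.0626.
Objective = 145.67·1.6249 + 75.88·2.0626 = 393.2093.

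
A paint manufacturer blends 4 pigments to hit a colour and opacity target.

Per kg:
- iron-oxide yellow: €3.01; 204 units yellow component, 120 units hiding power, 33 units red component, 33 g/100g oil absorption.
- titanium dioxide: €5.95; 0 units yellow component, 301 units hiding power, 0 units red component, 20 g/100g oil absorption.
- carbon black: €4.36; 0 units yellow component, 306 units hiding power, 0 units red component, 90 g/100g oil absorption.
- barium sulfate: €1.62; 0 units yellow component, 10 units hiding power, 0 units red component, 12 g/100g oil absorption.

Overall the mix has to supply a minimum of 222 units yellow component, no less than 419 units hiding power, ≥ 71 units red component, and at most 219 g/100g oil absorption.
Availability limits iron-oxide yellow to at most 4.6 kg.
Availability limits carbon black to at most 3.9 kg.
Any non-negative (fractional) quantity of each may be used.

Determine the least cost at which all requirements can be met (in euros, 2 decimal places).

€8.77

Let x1 = kg of iron-oxide yellow, x2 = kg of titanium dioxide, x3 = kg of carbon black, x4 = kg of barium sulfate.
Minimise 3.01x1 + 5.95x2 + 4.36x3 + 1.62x4 with:
  204x1 ≥ 222   (yellow component)
  120x1 + 301x2 + 306x3 + 10x4 ≥ 419   (hiding power)
  33x1 ≥ 71   (red component)
  33x1 + 20x2 + 90x3 + 12x4 ≤ 219   (oil absorption)
  x1 ≤ 4.6
  x3 ≤ 3.9
  x1, x2, x3, x4 ≥ 0.
The cheapest feasible vertex uses only iron-oxide yellow, carbon black; titanium dioxide, barium sulfate are not used. There the hiding power and red component constraints are tight.
So iron-oxide yellow = 2.152 kg, carbon black = 0.5255 kg.
Objective = 3.01·2.152 + 4.36·0.5255 = 8.7687.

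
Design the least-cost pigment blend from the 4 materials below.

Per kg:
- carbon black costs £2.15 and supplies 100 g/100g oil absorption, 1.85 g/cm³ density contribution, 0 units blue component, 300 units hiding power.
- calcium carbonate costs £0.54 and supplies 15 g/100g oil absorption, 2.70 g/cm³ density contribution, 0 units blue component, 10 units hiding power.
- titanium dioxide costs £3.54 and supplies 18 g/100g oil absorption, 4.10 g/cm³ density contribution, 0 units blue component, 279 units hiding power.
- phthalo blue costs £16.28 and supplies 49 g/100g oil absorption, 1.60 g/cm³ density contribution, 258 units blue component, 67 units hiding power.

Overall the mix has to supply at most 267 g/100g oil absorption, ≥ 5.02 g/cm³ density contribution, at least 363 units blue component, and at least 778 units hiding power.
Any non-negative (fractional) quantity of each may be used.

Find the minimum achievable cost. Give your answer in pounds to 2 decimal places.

£28.42

Let x1 = kg of carbon black, x2 = kg of calcium carbonate, x3 = kg of titanium dioxide, x4 = kg of phthalo blue.
Minimise 2.15x1 + 0.54x2 + 3.54x3 + 16.28x4 subject to:
  100x1 + 15x2 + 18x3 + 49x4 ≤ 267   (oil absorption)
  1.85x1 + 2.7x2 + 4.1x3 + 1.6x4 ≥ 5.02   (density contribution)
  258x4 ≥ 363   (blue component)
  300x1 + 10x2 + 279x3 + 67x4 ≥ 778   (hiding power)
  x1, x2, x3, x4 ≥ 0.
The cheapest feasible vertex uses only carbon black, titanium dioxide, phthalo blue; calcium carbonate is not used. Binding constraints: oil absorption, blue component, hiding power.
Solving gives x1 = 1.909, x3 = 0.398, x4 = 1.407.
Cost = 2.15·1.909 + 3.54·0.398 + 16.28·1.407 = 28.4192.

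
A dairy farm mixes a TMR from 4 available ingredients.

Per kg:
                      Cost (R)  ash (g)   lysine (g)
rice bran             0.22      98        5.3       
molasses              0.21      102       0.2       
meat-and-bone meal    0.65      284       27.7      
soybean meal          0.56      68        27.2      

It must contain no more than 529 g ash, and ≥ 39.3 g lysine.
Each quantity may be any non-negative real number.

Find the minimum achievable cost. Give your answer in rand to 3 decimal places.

Set it up as a linear program. Let x1 = kg of rice bran, x2 = kg of molasses, x3 = kg of meat-and-bone meal, x4 = kg of soybean meal.
min 0.22x1 + 0.21x2 + 0.65x3 + 0.56x4 with:
  98x1 + 102x2 + 284x3 + 68x4 ≤ 529   (ash)
  5.3x1 + 0.2x2 + 27.7x3 + 27.2x4 ≥ 39.3   (lysine)
  x1, x2, x3, x4 ≥ 0.
The optimal basis is {soybean meal}; rice bran, molasses, meat-and-bone meal drop out. Binding constraint: lysine.
Optimal quantities: soybean meal = 1.445 kg.
Objective = 0.56·1.445 = 0.80920.

R0.809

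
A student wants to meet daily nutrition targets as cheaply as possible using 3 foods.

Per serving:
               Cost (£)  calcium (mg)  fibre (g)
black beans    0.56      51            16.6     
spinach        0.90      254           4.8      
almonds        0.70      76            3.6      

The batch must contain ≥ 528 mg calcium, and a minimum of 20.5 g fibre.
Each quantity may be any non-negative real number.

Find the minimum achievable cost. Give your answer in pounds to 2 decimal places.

£2.13

Set it up as a linear program. Let x1 = servings of black beans, x2 = servings of spinach, x3 = servings of almonds.
min 0.56x1 + 0.9x2 + 0.7x3 subject to:
  51x1 + 254x2 + 76x3 ≥ 528   (calcium)
  16.6x1 + 4.8x2 + 3.6x3 ≥ 20.5   (fibre)
  x1, x2, x3 ≥ 0.
At the optimum only black beans, spinach are positive (almonds = 0). The calcium and fibre requirements are met with equality.
That vertex is x1 = 0.6729, x2 = 1.944.
Hence cost = 0.56·0.6729 + 0.9·1.944 = £2.1264.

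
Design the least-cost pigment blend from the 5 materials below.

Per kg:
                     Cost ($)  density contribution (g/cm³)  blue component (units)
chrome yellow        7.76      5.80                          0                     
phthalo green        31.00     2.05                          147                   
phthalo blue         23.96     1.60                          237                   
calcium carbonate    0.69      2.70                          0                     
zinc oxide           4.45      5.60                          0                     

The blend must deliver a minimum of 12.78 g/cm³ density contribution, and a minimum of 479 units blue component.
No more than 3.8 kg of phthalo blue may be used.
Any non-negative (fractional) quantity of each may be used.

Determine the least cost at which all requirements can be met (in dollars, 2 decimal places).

$50.87

Treat it as an LP. Let x1 = kg of chrome yellow, x2 = kg of phthalo green, x3 = kg of phthalo blue, x4 = kg of calcium carbonate, x5 = kg of zinc oxide.
Minimize 7.76x1 + 31x2 + 23.96x3 + 0.69x4 + 4.45x5 subject to:
  5.8x1 + 2.05x2 + 1.6x3 + 2.7x4 + 5.6x5 ≥ 12.78   (density contribution)
  147x2 + 237x3 ≥ 479   (blue component)
  x3 ≤ 3.8
  x1, x2, x3, x4, x5 ≥ 0.
At the optimum only phthalo blue, calcium carbonate are positive (chrome yellow, phthalo green, zinc oxide = 0). There the density contribution and blue component constraints are tight.
Optimal quantities: phthalo blue = 2.0211 kg, calcium carbonate = 3.5356 kg.
Total cost: 23.96·2.0211 + 0.69·3.5356 = 50.8651.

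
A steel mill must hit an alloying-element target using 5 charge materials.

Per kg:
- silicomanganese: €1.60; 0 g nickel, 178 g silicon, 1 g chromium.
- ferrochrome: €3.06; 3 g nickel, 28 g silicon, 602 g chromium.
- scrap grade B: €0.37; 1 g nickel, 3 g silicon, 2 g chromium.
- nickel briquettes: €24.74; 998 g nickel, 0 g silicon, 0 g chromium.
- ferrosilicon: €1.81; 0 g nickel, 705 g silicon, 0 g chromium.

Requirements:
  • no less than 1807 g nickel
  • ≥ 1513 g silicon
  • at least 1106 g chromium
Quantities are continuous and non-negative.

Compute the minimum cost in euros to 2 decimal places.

Let x1 = kg of silicomanganese, x2 = kg of ferrochrome, x3 = kg of scrap grade B, x4 = kg of nickel briquettes, x5 = kg of ferrosilicon.
Minimize 1.6x1 + 3.06x2 + 0.37x3 + 24.74x4 + 1.81x5 with:
  3x2 + 1x3 + 998x4 ≥ 1807   (nickel)
  178x1 + 28x2 + 3x3 + 705x5 ≥ 1513   (silicon)
  1x1 + 602x2 + 2x3 ≥ 1106   (chromium)
  x1, x2, x3, x4, x5 ≥ 0.
The cheapest feasible vertex uses only ferrochrome, nickel briquettes, ferrosilicon; silicomanganese, scrap grade B are not used. Binding constraints: nickel, silicon, chromium.
So ferrochrome = 1.837 kg, nickel briquettes = 1.805 kg, ferrosilicon = 2.073 kg.
Hence cost = 3.06·1.837 + 24.74·1.805 + 1.81·2.073 = €54.0291.

€54.03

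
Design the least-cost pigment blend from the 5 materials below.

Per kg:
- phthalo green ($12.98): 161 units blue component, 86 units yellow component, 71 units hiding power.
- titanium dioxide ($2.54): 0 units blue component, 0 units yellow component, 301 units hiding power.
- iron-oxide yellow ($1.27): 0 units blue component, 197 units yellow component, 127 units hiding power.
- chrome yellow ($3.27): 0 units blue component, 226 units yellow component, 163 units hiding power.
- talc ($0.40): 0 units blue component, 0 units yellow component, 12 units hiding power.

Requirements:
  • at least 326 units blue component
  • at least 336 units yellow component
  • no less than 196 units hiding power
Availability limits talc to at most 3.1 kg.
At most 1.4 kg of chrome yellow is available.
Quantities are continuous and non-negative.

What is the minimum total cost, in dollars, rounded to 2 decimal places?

Treat it as an LP. Let x1 = kg of phthalo green, x2 = kg of titanium dioxide, x3 = kg of iron-oxide yellow, x4 = kg of chrome yellow, x5 = kg of talc.
Minimise 12.98x1 + 2.54x2 + 1.27x3 + 3.27x4 + 0.4x5 subject to:
  161x1 ≥ 326   (blue component)
  86x1 + 197x3 + 226x4 ≥ 336   (yellow component)
  71x1 + 301x2 + 127x3 + 163x4 + 12x5 ≥ 196   (hiding power)
  x5 ≤ 3.1
  x4 ≤ 1.4
  x1, x2, x3, x4, x5 ≥ 0.
At the optimum only phthalo green, iron-oxide yellow are positive (titanium dioxide, chrome yellow, talc = 0). The blue component and yellow component requirements are met with equality.
So phthalo green = 2.025 kg, iron-oxide yellow = 0.8216 kg.
Objective = 12.98·2.025 + 1.27·0.8216 = 27.3279.

$27.33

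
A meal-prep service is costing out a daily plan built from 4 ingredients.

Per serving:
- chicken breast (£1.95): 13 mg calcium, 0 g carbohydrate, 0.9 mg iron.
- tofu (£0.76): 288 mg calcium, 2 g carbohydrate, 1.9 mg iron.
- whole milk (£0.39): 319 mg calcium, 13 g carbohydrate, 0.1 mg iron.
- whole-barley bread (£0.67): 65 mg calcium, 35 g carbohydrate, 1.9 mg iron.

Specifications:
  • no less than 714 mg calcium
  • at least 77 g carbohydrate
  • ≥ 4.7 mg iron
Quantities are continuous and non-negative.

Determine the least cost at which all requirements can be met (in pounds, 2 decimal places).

Let x1 = servings of chicken breast, x2 = servings of tofu, x3 = servings of whole milk, x4 = servings of whole-barley bread.
Minimize 1.95x1 + 0.76x2 + 0.39x3 + 0.67x4 s.t.:
  13x1 + 288x2 + 319x3 + 65x4 ≥ 714   (calcium)
  2x2 + 13x3 + 35x4 ≥ 77   (carbohydrate)
  0.9x1 + 1.9x2 + 0.1x3 + 1.9x4 ≥ 4.7   (iron)
  x1, x2, x3, x4 ≥ 0.
The minimum-cost mix takes nothing from chicken breast — only tofu, whole milk, whole-barley bread. Binding constraints: calcium, carbohydrate, iron.
So tofu = 0.7127 servings, whole milk = 1.249 servings, whole-barley bread = 1.695 servings.
Objective = 0.76·0.7127 + 0.39·1.249 + 0.67·1.695 = 2.1644.

£2.16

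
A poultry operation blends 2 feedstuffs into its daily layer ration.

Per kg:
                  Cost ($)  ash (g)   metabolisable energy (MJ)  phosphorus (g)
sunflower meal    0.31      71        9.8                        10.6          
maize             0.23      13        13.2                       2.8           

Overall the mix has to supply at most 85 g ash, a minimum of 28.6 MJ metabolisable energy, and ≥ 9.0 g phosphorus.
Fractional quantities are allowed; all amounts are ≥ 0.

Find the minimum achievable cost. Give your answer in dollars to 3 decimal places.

This is a linear program. Let x1 = kg of sunflower meal, x2 = kg of maize.
Minimize 0.31x1 + 0.23x2 subject to:
  71x1 + 13x2 ≤ 85   (ash)
  9.8x1 + 13.2x2 ≥ 28.6   (metabolisable energy)
  10.6x1 + 2.8x2 ≥ 9   (phosphorus)
  x1, x2 ≥ 0.
Both inputs are positive at the optimum. The metabolisable energy and phosphorus requirements are met with equality.
Solving gives x1 = 0.3442, x2 = 1.911.
Cost = 0.31·0.3442 + 0.23·1.911 = 0.54623.

$0.546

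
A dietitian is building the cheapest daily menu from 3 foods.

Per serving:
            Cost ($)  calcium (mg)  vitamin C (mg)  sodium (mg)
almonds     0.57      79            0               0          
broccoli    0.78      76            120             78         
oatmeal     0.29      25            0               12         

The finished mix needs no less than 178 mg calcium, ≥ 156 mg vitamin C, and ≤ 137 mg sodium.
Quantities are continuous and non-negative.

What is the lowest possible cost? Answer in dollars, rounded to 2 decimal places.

$1.59

Let x1 = servings of almonds, x2 = servings of broccoli, x3 = servings of oatmeal.
Minimize 0.57x1 + 0.78x2 + 0.29x3 with:
  79x1 + 76x2 + 25x3 ≥ 178   (calcium)
  120x2 ≥ 156   (vitamin C)
  78x2 + 12x3 ≤ 137   (sodium)
  x1, x2, x3 ≥ 0.
The cheapest feasible vertex uses only almonds, broccoli; oatmeal is not used. The calcium and vitamin C requirements are met with equality.
Solving gives x1 = 1.003, x2 = 1.3.
Total cost: 0.57·1.003 + 0.78·1.3 = 1.5857.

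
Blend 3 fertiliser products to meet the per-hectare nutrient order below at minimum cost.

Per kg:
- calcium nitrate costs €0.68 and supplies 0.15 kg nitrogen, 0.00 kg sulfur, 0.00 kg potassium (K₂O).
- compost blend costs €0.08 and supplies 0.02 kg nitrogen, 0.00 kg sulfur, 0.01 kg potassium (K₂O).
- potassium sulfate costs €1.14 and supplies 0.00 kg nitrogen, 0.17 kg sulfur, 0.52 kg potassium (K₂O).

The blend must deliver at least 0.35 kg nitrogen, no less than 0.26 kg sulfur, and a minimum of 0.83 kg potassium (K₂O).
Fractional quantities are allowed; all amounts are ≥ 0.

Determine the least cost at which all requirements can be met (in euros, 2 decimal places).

Let x1 = kg of calcium nitrate, x2 = kg of compost blend, x3 = kg of potassium sulfate.
min 0.68x1 + 0.08x2 + 1.14x3 with:
  0.15x1 + 0.02x2 ≥ 0.35   (nitrogen)
  0.17x3 ≥ 0.26   (sulfur)
  0.01x2 + 0.52x3 ≥ 0.83   (potassium (K₂O))
  x1, x2, x3 ≥ 0.
The cheapest feasible vertex uses only compost blend, potassium sulfate; calcium nitrate is not used. There the nitrogen and sulfur constraints are tight.
Solving gives x2 = 17.5, x3 = 1.529.
Cost = 0.08·17.5 + 1.14·1.529 = 3.1431.

€3.14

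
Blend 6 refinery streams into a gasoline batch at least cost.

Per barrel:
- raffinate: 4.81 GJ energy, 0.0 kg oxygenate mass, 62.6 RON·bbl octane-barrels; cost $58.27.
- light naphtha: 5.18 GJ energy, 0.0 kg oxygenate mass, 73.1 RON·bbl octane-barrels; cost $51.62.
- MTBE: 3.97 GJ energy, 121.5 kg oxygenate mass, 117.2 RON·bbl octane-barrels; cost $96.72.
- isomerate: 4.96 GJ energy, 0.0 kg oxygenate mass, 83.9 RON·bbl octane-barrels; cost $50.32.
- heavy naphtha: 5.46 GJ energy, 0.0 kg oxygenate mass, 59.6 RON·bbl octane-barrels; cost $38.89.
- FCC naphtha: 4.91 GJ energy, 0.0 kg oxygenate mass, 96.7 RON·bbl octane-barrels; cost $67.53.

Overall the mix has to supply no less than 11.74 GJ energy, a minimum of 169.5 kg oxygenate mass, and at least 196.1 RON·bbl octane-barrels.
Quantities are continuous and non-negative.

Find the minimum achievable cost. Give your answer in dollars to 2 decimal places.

$179.10

Let x1 = barrels of raffinate, x2 = barrels of light naphtha, x3 = barrels of MTBE, x4 = barrels of isomerate, x5 = barrels of heavy naphtha, x6 = barrels of FCC naphtha.
Minimize 58.27x1 + 51.62x2 + 96.72x3 + 50.32x4 + 38.89x5 + 67.53x6 s.t.:
  4.81x1 + 5.18x2 + 3.97x3 + 4.96x4 + 5.46x5 + 4.91x6 ≥ 11.74   (energy)
  121.5x3 ≥ 169.5   (oxygenate mass)
  62.6x1 + 73.1x2 + 117.2x3 + 83.9x4 + 59.6x5 + 96.7x6 ≥ 196.1   (octane-barrels)
  x1, x2, x3, x4, x5, x6 ≥ 0.
The minimum-cost mix takes nothing from raffinate, light naphtha, isomerate, FCC naphtha — only MTBE, heavy naphtha. Binding constraints: energy and oxygenate mass.
Optimal quantities: MTBE = 1.395 barrels, heavy naphtha = 1.136 barrels.
Cost = 96.72·1.395 + 38.89·1.136 = 179.1034.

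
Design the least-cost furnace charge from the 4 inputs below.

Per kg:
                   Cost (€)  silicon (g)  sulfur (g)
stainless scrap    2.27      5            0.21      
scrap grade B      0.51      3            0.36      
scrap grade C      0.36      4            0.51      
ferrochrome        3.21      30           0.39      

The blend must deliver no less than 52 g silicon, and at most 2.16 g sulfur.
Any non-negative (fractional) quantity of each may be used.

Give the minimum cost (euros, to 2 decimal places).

Let x1 = kg of stainless scrap, x2 = kg of scrap grade B, x3 = kg of scrap grade C, x4 = kg of ferrochrome.
Minimise 2.27x1 + 0.51x2 + 0.36x3 + 3.21x4 s.t.:
  5x1 + 3x2 + 4x3 + 30x4 ≥ 52   (silicon)
  0.21x1 + 0.36x2 + 0.51x3 + 0.39x4 ≤ 2.16   (sulfur)
  x1, x2, x3, x4 ≥ 0.
The minimum-cost mix takes nothing from stainless scrap, scrap grade B — only scrap grade C, ferrochrome. There the silicon and sulfur constraints are tight.
So scrap grade C = 3.24 kg, ferrochrome = 1.301 kg.
Cost = 0.36·3.24 + 3.21·1.301 = 5.3426.

€5.34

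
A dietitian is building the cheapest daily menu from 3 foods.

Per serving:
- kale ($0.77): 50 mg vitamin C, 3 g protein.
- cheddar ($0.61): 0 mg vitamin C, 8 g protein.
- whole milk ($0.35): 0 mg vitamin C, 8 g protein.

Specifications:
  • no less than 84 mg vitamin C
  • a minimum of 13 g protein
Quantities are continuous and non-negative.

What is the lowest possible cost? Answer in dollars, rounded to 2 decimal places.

$1.64

Set it up as a linear program. Let x1 = servings of kale, x2 = servings of cheddar, x3 = servings of whole milk.
Minimize 0.77x1 + 0.61x2 + 0.35x3 s.t.:
  50x1 ≥ 84   (vitamin C)
  3x1 + 8x2 + 8x3 ≥ 13   (protein)
  x1, x2, x3 ≥ 0.
The optimal basis is {kale, whole milk}; cheddar drops out. The vitamin C and protein requirements are met with equality.
So kale = 1.68 servings, whole milk = 0.995 servings.
Cost = 0.77·1.68 + 0.35·0.995 = 1.6419.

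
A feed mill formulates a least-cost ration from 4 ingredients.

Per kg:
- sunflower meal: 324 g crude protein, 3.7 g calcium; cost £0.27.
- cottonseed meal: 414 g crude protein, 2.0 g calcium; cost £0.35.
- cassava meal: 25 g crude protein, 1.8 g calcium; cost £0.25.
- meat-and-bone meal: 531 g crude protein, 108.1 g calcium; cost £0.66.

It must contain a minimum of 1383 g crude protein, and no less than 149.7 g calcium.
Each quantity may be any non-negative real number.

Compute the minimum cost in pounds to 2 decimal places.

£1.44

This is a linear program. Let x1 = kg of sunflower meal, x2 = kg of cottonseed meal, x3 = kg of cassava meal, x4 = kg of meat-and-bone meal.
Minimise 0.27x1 + 0.35x2 + 0.25x3 + 0.66x4 subject to:
  324x1 + 414x2 + 25x3 + 531x4 ≥ 1383   (crude protein)
  3.7x1 + 2x2 + 1.8x3 + 108.1x4 ≥ 149.7   (calcium)
  x1, x2, x3, x4 ≥ 0.
The cheapest feasible vertex uses only sunflower meal, meat-and-bone meal; cottonseed meal, cassava meal are not used. Binding constraints: crude protein and calcium.
So sunflower meal = 2.118 kg, meat-and-bone meal = 1.312 kg.
Hence cost = 0.27·2.118 + 0.66·1.312 = £1.4378.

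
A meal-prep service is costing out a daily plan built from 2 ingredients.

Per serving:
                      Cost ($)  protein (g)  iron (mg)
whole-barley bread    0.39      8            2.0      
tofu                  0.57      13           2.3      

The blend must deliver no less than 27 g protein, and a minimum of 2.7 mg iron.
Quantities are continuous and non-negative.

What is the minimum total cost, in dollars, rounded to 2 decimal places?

Set it up as a linear program. Let x1 = servings of whole-barley bread, x2 = servings of tofu.
min 0.39x1 + 0.57x2 subject to:
  8x1 + 13x2 ≥ 27   (protein)
  2x1 + 2.3x2 ≥ 2.7   (iron)
  x1, x2 ≥ 0.
The minimum-cost mix takes nothing from whole-barley bread — only tofu. Binding constraint: protein.
Optimal quantities: tofu = 2.077 servings.
Total cost: 0.57·2.077 = 1.1839.

$1.18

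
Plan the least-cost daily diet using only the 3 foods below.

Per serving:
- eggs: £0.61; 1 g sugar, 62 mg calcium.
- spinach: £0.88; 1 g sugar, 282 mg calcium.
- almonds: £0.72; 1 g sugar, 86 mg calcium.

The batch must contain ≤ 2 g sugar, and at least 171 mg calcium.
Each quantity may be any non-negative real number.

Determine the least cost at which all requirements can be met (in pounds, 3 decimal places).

£0.534

Let x1 = servings of eggs, x2 = servings of spinach, x3 = servings of almonds.
Minimize 0.61x1 + 0.88x2 + 0.72x3 s.t.:
  1x1 + 1x2 + 1x3 ≤ 2   (sugar)
  62x1 + 282x2 + 86x3 ≥ 171   (calcium)
  x1, x2, x3 ≥ 0.
The optimal basis is {spinach}; eggs, almonds drop out. The calcium requirement is met with equality.
Optimal quantities: spinach = 0.6064 servings.
Total cost: 0.88·0.6064 = 0.53363.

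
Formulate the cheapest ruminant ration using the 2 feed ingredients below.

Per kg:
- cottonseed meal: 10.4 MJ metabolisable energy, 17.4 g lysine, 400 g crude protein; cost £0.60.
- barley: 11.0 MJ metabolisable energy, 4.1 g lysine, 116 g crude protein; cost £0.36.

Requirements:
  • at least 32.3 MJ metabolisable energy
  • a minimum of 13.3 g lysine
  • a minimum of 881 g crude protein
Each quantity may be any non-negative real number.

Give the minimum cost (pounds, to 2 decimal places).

£1.54

This is a linear program. Let x1 = kg of cottonseed meal, x2 = kg of barley.
min 0.6x1 + 0.36x2 subject to:
  10.4x1 + 11x2 ≥ 32.3   (metabolisable energy)
  17.4x1 + 4.1x2 ≥ 13.3   (lysine)
  400x1 + 116x2 ≥ 881   (crude protein)
  x1, x2 ≥ 0.
Both inputs are positive at the optimum. The metabolisable energy and crude protein requirements are met with equality.
So cottonseed meal = 1.861 kg, barley = 1.177 kg.
Objective = 0.6·1.861 + 0.36·1.177 = 1.5403.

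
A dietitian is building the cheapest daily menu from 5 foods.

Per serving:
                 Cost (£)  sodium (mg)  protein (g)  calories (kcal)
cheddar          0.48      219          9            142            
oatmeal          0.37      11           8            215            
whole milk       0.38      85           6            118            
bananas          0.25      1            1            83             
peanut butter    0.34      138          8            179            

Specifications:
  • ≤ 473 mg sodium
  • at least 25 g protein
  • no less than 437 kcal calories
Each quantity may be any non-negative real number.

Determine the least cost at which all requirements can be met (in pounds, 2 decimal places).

Let x1 = servings of cheddar, x2 = servings of oatmeal, x3 = servings of whole milk, x4 = servings of bananas, x5 = servings of peanut butter.
min 0.48x1 + 0.37x2 + 0.38x3 + 0.25x4 + 0.34x5 s.t.:
  219x1 + 11x2 + 85x3 + 1x4 + 138x5 ≤ 473   (sodium)
  9x1 + 8x2 + 6x3 + 1x4 + 8x5 ≥ 25   (protein)
  142x1 + 215x2 + 118x3 + 83x4 + 179x5 ≥ 437   (calories)
  x1, x2, x3, x4, x5 ≥ 0.
The minimum-cost mix takes nothing from cheddar, oatmeal, whole milk, bananas — only peanut butter. There the protein constraint is tight.
Optimal quantities: peanut butter = 3.125 servings.
Objective = 0.34·3.125 = 1.0625.

£1.06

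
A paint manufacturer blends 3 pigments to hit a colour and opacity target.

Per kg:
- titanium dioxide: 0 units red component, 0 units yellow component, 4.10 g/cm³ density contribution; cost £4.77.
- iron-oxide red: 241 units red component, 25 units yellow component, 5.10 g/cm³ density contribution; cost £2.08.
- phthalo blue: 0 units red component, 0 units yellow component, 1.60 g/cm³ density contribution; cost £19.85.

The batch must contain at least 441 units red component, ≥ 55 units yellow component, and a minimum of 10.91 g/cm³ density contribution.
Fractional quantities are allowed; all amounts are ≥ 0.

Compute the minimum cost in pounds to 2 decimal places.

£4.58

Let x1 = kg of titanium dioxide, x2 = kg of iron-oxide red, x3 = kg of phthalo blue.
min 4.77x1 + 2.08x2 + 19.85x3 subject to:
  241x2 ≥ 441   (red component)
  25x2 ≥ 55   (yellow component)
  4.1x1 + 5.1x2 + 1.6x3 ≥ 10.91   (density contribution)
  x1, x2, x3 ≥ 0.
The optimal basis is {iron-oxide red}; titanium dioxide, phthalo blue drop out. There the yellow component constraint is tight.
Solving gives x2 = 2.2.
Cost = 2.08·2.2 = 4.5760.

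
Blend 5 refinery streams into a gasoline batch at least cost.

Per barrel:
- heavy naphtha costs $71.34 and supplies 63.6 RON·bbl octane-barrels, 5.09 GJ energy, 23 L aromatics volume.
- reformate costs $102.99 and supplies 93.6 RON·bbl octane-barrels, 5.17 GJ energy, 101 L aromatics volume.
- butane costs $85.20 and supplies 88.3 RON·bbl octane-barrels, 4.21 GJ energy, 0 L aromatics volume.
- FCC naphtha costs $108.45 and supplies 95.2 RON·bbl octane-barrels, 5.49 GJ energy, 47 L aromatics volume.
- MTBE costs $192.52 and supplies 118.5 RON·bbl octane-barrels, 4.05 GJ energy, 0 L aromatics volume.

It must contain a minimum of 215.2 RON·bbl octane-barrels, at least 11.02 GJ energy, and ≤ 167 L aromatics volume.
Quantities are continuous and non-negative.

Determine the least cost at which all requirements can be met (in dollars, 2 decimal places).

$211.33

Let x1 = barrels of heavy naphtha, x2 = barrels of reformate, x3 = barrels of butane, x4 = barrels of FCC naphtha, x5 = barrels of MTBE.
min 71.34x1 + 102.99x2 + 85.2x3 + 108.45x4 + 192.52x5 s.t.:
  63.6x1 + 93.6x2 + 88.3x3 + 95.2x4 + 118.5x5 ≥ 215.2   (octane-barrels)
  5.09x1 + 5.17x2 + 4.21x3 + 5.49x4 + 4.05x5 ≥ 11.02   (energy)
  23x1 + 101x2 + 47x4 ≤ 167   (aromatics volume)
  x1, x2, x3, x4, x5 ≥ 0.
The optimal basis is {heavy naphtha, butane}; reformate, FCC naphtha, MTBE drop out. The octane-barrels and energy requirements are met with equality.
So heavy naphtha = 0.369165 barrels, butane = 2.17125 barrels.
Objective = 71.34·0.369165 + 85.2·2.17125 = 211.3267.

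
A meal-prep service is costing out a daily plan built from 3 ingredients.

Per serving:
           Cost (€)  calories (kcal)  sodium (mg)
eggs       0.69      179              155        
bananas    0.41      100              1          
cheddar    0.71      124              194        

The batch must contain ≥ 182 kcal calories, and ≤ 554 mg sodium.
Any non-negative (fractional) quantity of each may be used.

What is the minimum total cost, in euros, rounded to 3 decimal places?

Let x1 = servings of eggs, x2 = servings of bananas, x3 = servings of cheddar.
min 0.69x1 + 0.41x2 + 0.71x3 with:
  179x1 + 100x2 + 124x3 ≥ 182   (calories)
  155x1 + 1x2 + 194x3 ≤ 554   (sodium)
  x1, x2, x3 ≥ 0.
The cheapest feasible vertex uses only eggs; bananas, cheddar are not used. The calories requirement is met with equality.
Optimal quantities: eggs = 1.017 servings.
Hence cost = 0.69·1.017 = €0.70173.

€0.702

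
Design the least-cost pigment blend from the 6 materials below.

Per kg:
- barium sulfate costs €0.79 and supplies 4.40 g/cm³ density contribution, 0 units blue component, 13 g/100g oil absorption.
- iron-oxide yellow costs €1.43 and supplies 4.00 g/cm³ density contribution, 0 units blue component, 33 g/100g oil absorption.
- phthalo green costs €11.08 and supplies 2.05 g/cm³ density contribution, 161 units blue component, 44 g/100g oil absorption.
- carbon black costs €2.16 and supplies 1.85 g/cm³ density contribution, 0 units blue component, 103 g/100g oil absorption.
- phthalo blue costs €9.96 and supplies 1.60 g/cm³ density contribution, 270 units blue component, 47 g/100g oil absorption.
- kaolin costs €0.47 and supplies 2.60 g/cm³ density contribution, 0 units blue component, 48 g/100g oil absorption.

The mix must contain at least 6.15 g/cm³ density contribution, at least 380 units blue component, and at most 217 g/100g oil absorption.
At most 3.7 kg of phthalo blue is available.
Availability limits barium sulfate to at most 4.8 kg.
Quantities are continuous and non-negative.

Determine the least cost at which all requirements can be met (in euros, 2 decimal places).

€14.72

Set it up as a linear program. Let x1 = kg of barium sulfate, x2 = kg of iron-oxide yellow, x3 = kg of phthalo green, x4 = kg of carbon black, x5 = kg of phthalo blue, x6 = kg of kaolin.
Minimize 0.79x1 + 1.43x2 + 11.08x3 + 2.16x4 + 9.96x5 + 0.47x6 subject to:
  4.4x1 + 4x2 + 2.05x3 + 1.85x4 + 1.6x5 + 2.6x6 ≥ 6.15   (density contribution)
  161x3 + 270x5 ≥ 380   (blue component)
  13x1 + 33x2 + 44x3 + 103x4 + 47x5 + 48x6 ≤ 217   (oil absorption)
  x5 ≤ 3.7
  x1 ≤ 4.8
  x1, x2, x3, x4, x5, x6 ≥ 0.
The cheapest feasible vertex uses only barium sulfate, phthalo blue; iron-oxide yellow, phthalo green, carbon black, kaolin are not used. There the density contribution and blue component constraints are tight.
Optimal quantities: barium sulfate = 0.88594 kg, phthalo blue = 1.4074 kg.
Cost = 0.79·0.88594 + 9.96·1.4074 = 14.7176.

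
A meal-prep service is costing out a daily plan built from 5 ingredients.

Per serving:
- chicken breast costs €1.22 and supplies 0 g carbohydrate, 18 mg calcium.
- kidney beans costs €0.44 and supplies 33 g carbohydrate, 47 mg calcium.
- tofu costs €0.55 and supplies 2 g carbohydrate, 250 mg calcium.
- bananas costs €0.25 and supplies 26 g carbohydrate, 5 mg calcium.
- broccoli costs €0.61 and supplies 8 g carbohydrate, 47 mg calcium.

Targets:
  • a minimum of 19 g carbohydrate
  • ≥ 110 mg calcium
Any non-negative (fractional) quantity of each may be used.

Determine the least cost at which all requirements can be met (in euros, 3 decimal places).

Let x1 = servings of chicken breast, x2 = servings of kidney beans, x3 = servings of tofu, x4 = servings of bananas, x5 = servings of broccoli.
Minimize 1.22x1 + 0.44x2 + 0.55x3 + 0.25x4 + 0.61x5 s.t.:
  33x2 + 2x3 + 26x4 + 8x5 ≥ 19   (carbohydrate)
  18x1 + 47x2 + 250x3 + 5x4 + 47x5 ≥ 110   (calcium)
  x1, x2, x3, x4, x5 ≥ 0.
The cheapest feasible vertex uses only tofu, bananas; chicken breast, kidney beans, broccoli are not used. There the carbohydrate and calcium constraints are tight.
Solving gives x3 = 0.426, x4 = 0.698.
Cost = 0.55·0.426 + 0.25·0.698 = 0.40880.

€0.409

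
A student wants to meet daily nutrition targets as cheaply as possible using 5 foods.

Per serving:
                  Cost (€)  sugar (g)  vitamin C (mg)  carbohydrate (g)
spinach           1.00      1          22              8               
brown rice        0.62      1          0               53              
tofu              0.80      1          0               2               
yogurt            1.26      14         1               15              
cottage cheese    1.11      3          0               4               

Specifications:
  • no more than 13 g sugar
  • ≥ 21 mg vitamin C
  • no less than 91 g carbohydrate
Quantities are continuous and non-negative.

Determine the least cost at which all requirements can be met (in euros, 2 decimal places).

€1.93

This is a linear program. Let x1 = servings of spinach, x2 = servings of brown rice, x3 = servings of tofu, x4 = servings of yogurt, x5 = servings of cottage cheese.
Minimise 1x1 + 0.62x2 + 0.8x3 + 1.26x4 + 1.11x5 subject to:
  1x1 + 1x2 + 1x3 + 14x4 + 3x5 ≤ 13   (sugar)
  22x1 + 1x4 ≥ 21   (vitamin C)
  8x1 + 53x2 + 2x3 + 15x4 + 4x5 ≥ 91   (carbohydrate)
  x1, x2, x3, x4, x5 ≥ 0.
At the optimum only spinach, brown rice are positive (tofu, yogurt, cottage cheese = 0). Binding constraints: vitamin C and carbohydrate.
Optimal quantities: spinach = 0.9545 servings, brown rice = 1.573 servings.
Cost = 1·0.9545 + 0.62·1.573 = 1.9298.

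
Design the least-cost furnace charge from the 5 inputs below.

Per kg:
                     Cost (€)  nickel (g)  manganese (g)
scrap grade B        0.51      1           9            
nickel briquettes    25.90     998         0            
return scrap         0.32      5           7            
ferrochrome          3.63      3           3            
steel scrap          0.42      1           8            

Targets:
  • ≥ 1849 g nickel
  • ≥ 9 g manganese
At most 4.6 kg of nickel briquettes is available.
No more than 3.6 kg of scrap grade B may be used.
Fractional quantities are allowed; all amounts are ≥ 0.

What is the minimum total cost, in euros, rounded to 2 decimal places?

€48.23

Let x1 = kg of scrap grade B, x2 = kg of nickel briquettes, x3 = kg of return scrap, x4 = kg of ferrochrome, x5 = kg of steel scrap.
Minimize 0.51x1 + 25.9x2 + 0.32x3 + 3.63x4 + 0.42x5 s.t.:
  1x1 + 998x2 + 5x3 + 3x4 + 1x5 ≥ 1849   (nickel)
  9x1 + 7x3 + 3x4 + 8x5 ≥ 9   (manganese)
  x2 ≤ 4.6
  x1 ≤ 3.6
  x1, x2, x3, x4, x5 ≥ 0.
The minimum-cost mix takes nothing from scrap grade B, ferrochrome, steel scrap — only nickel briquettes, return scrap. There the nickel and manganese constraints are tight.
Solving gives x2 = 1.8463, x3 = 1.2857.
Total cost: 25.9·1.8463 + 0.32·1.2857 = 48.2306.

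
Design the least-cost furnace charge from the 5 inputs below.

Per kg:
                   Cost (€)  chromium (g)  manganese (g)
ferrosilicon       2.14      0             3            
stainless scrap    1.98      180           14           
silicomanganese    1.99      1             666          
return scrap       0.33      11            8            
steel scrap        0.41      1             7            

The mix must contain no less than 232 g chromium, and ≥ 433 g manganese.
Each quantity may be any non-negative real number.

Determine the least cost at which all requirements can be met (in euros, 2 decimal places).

€3.79

Let x1 = kg of ferrosilicon, x2 = kg of stainless scrap, x3 = kg of silicomanganese, x4 = kg of return scrap, x5 = kg of steel scrap.
Minimize 2.14x1 + 1.98x2 + 1.99x3 + 0.33x4 + 0.41x5 with:
  180x2 + 1x3 + 11x4 + 1x5 ≥ 232   (chromium)
  3x1 + 14x2 + 666x3 + 8x4 + 7x5 ≥ 433   (manganese)
  x1, x2, x3, x4, x5 ≥ 0.
The cheapest feasible vertex uses only stainless scrap, silicomanganese; ferrosilicon, return scrap, steel scrap are not used. There the chromium and manganese constraints are tight.
So stainless scrap = 1.2854 kg, silicomanganese = 0.62313 kg.
Objective = 1.98·1.2854 + 1.99·0.62313 = 3.7851.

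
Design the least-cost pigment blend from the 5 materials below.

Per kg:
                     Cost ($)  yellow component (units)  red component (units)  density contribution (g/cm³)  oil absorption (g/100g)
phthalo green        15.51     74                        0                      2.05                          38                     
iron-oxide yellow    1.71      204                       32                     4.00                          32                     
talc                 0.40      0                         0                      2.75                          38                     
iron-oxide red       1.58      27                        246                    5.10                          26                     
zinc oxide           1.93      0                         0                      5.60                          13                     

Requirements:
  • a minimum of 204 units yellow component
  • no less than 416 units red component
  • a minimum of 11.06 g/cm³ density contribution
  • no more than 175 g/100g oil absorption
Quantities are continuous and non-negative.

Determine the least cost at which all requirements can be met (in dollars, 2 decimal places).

This is a linear program. Let x1 = kg of phthalo green, x2 = kg of iron-oxide yellow, x3 = kg of talc, x4 = kg of iron-oxide red, x5 = kg of zinc oxide.
Minimise 15.51x1 + 1.71x2 + 0.4x3 + 1.58x4 + 1.93x5 with:
  74x1 + 204x2 + 27x4 ≥ 204   (yellow component)
  32x2 + 246x4 ≥ 416   (red component)
  2.05x1 + 4x2 + 2.75x3 + 5.1x4 + 5.6x5 ≥ 11.06   (density contribution)
  38x1 + 32x2 + 38x3 + 26x4 + 13x5 ≤ 175   (oil absorption)
  x1, x2, x3, x4, x5 ≥ 0.
The cheapest feasible vertex uses only iron-oxide yellow, iron-oxide red; phthalo green, talc, zinc oxide are not used. Binding constraints: yellow component and red component.
So iron-oxide yellow = 0.7898 kg, iron-oxide red = 1.588 kg.
Total cost: 1.71·0.7898 + 1.58·1.588 = 3.8596.

$3.86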